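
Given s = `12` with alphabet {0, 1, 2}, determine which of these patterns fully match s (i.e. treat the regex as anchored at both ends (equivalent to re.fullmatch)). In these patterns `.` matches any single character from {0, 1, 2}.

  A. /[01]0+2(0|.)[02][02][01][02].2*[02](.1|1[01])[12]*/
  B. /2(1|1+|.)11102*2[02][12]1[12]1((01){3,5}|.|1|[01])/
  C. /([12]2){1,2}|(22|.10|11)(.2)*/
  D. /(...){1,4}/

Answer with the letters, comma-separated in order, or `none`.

C

A → no match
B → no match — must start with `2`
C → match
D → no match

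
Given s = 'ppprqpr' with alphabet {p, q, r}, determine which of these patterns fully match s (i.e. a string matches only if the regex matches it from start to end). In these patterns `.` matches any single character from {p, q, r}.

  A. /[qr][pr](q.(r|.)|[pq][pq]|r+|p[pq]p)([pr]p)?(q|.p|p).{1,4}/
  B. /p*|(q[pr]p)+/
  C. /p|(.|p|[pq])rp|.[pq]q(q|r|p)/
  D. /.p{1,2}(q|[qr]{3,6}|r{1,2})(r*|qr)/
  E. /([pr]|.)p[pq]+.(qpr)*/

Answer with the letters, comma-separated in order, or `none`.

E

A → no match
B → no match
C → no match
D → no match
E → match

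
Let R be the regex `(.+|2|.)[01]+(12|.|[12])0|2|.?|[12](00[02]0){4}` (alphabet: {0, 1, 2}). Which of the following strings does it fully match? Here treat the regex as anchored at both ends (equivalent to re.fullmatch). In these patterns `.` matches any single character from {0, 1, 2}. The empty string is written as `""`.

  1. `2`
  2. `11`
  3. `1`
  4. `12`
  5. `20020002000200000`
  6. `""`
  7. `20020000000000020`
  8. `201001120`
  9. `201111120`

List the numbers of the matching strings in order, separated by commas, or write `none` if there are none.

1. `2` → match
2. `11` → no match
3. `1` → match
4. `12` → no match
5 → match
6. `""` → match
7 → match
8. `201001120` → match
9. `201111120` → match

1, 3, 5, 6, 7, 8, 9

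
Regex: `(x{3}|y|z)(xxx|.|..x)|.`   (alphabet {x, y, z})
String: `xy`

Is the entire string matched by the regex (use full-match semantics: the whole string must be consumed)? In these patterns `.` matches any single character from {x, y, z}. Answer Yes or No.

No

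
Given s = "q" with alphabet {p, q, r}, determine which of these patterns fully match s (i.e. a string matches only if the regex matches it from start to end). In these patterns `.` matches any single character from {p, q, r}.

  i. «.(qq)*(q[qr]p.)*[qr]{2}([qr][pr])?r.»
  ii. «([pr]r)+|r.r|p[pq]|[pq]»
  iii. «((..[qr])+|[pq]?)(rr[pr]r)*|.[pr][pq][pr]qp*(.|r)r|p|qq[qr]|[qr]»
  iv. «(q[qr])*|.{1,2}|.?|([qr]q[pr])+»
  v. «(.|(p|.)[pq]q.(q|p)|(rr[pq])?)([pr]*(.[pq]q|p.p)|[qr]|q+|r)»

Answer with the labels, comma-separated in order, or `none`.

i → no match
ii → match
iii → match
iv → match
v → match

ii, iii, iv, v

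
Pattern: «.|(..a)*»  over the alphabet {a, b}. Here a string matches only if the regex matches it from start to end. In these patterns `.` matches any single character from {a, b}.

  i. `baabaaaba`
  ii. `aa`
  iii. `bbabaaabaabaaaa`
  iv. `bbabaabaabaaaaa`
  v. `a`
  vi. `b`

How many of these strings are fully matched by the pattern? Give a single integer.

5

i → match
ii → no match
iii → match
iv → match
v → match
vi → match
Total matched: 5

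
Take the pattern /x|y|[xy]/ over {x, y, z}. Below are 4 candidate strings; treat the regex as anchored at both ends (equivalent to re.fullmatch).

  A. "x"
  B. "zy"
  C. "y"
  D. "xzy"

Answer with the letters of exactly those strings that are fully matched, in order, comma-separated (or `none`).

A → match
B → no match
C → match
D → no match

A, C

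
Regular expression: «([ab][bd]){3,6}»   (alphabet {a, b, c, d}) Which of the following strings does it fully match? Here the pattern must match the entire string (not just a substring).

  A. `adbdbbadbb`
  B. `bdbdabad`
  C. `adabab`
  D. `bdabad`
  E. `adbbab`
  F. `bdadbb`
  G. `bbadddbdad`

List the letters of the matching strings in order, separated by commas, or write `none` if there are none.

A, B, C, D, E, F

A → match
B → match
C → match
D → match
E → match
F → match
G → no match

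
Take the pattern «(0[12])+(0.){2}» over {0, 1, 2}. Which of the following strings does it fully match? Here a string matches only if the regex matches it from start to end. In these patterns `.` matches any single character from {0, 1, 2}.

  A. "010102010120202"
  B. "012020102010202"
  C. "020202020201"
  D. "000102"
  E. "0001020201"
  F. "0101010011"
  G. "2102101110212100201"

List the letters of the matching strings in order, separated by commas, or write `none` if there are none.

A → no match
B → no match
C → match
D → no match
E → no match
F → no match
G → no match — must start with "0"

C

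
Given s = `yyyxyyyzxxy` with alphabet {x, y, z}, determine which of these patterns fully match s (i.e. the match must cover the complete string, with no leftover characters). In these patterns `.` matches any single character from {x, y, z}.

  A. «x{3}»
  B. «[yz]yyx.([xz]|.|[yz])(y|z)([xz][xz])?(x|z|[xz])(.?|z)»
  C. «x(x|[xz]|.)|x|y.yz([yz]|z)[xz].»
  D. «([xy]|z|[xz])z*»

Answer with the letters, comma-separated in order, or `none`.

B

A → no match — must start with `x`
B → match
C → no match
D → no match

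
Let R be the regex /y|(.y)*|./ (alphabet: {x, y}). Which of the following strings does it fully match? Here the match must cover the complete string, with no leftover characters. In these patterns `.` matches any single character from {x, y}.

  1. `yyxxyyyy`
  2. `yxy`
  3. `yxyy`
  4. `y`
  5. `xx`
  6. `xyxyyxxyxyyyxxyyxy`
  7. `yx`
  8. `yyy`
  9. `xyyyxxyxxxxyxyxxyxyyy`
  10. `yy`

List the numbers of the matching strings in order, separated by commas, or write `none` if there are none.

1 → no match
2 → no match
3 → no match
4 → match
5 → no match
6 → no match
7 → no match
8 → no match
9 → no match
10 → match

4, 10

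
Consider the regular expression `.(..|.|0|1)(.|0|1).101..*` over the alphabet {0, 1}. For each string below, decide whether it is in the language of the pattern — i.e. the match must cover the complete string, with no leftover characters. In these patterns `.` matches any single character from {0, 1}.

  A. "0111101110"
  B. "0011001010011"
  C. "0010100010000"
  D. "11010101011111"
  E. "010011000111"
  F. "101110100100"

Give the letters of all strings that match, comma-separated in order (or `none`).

A, D, F

A → match
B → no match
C → no match
D → match
E → no match
F → match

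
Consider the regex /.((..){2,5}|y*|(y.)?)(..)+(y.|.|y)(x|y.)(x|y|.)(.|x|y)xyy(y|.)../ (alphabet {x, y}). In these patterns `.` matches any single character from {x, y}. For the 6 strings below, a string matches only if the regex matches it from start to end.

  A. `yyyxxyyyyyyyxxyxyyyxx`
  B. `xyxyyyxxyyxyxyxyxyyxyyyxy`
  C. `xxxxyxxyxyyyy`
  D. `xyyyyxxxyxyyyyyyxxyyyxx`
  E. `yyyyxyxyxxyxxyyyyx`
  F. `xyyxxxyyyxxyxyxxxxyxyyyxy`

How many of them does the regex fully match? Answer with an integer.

A → match
B → match
C → no match
D → match
E → match
F → match
Total matched: 5

5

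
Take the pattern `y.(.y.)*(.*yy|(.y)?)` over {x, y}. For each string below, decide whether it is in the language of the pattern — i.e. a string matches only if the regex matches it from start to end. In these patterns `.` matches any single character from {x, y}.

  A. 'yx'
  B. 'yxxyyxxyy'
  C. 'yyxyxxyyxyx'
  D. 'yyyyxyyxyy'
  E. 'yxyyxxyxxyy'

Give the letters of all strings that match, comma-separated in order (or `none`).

A, B, C, D, E

A → match
B → match
C → match
D → match
E → match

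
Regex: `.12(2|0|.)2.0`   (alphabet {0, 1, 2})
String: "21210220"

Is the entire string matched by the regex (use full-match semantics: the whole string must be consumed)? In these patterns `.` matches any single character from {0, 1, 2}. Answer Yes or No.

No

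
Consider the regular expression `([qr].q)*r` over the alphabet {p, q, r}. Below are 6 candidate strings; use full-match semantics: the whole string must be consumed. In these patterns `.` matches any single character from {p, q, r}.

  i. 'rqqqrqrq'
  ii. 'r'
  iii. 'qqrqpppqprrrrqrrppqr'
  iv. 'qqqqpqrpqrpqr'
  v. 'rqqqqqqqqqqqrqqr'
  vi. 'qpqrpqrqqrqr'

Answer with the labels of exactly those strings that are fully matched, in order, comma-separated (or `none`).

ii, iv, v

i → no match — must end with 'r'
ii → match
iii → no match
iv → match
v → match
vi → no match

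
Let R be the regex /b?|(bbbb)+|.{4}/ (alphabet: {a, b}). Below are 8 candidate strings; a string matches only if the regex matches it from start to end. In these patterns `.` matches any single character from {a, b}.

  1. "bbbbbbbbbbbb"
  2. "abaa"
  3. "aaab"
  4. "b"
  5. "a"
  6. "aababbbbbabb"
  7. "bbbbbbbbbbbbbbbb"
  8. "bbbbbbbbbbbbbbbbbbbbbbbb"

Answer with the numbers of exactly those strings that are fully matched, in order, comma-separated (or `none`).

1. "bbbbbbbbbbbb" → match
2. "abaa" → match
3. "aaab" → match
4. "b" → match
5. "a" → no match
6. "aababbbbbabb" → no match
7 → match
8 → match

1, 2, 3, 4, 7, 8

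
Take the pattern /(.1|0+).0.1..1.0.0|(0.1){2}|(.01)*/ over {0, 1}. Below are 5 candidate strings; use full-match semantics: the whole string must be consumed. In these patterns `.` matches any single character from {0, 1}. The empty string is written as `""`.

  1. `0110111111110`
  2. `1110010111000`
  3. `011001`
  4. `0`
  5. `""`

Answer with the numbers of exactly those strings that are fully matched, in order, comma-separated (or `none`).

2, 3, 5

1 → no match
2 → match
3. `011001` → match
4. `0` → no match
5. `""` → match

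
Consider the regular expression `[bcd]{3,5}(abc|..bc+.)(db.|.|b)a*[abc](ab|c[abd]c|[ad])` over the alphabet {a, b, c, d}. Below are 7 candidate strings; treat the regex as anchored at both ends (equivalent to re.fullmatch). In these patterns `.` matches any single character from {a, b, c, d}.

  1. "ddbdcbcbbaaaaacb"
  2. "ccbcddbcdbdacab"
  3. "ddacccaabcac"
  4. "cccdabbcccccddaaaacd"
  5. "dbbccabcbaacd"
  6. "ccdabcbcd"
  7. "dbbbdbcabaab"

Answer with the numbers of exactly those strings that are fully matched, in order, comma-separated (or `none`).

1 → no match
2 → no match
3 → no match
4 → match
5 → match
6 → match
7 → match

4, 5, 6, 7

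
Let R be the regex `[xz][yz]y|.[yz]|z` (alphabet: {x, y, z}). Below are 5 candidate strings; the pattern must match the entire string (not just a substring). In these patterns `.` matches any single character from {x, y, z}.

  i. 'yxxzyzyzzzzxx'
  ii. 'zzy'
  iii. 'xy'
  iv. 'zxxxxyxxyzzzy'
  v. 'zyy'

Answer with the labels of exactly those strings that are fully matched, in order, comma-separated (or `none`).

ii, iii, v

i → no match
ii → match
iii → match
iv → no match
v → match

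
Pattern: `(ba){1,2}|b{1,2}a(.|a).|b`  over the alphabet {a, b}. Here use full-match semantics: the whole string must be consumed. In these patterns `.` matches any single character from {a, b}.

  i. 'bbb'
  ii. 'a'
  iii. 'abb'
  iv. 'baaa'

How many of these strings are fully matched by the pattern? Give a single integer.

1

i → no match
ii → no match
iii → no match
iv → match
Total matched: 1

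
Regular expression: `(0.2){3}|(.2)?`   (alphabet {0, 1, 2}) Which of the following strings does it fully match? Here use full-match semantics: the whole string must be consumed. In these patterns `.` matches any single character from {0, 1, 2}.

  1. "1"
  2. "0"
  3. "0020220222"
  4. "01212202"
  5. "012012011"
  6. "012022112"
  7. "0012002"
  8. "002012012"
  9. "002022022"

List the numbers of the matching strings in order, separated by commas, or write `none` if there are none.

8, 9

1 → no match
2 → no match
3 → no match
4 → no match
5 → no match
6 → no match
7 → no match
8 → match
9 → match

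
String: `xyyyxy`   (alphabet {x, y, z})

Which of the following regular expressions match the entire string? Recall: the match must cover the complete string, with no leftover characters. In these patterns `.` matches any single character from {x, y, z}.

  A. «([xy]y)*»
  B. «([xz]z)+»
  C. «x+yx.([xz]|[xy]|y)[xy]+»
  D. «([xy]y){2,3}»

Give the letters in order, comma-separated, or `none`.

A, D

A → match
B → no match — must end with `z`
C → no match
D → match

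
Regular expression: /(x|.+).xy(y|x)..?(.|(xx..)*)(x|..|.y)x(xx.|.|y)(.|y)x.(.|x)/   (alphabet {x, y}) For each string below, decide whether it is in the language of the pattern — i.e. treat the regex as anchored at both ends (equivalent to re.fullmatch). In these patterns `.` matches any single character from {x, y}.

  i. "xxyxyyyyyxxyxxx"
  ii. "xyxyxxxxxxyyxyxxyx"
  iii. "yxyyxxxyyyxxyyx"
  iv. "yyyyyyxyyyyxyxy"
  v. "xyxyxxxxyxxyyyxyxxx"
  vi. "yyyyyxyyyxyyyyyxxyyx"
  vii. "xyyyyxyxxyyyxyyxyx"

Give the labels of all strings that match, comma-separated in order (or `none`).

i, ii, vii

i → match
ii → match
iii → no match
iv → no match
v → no match
vi → no match
vii → match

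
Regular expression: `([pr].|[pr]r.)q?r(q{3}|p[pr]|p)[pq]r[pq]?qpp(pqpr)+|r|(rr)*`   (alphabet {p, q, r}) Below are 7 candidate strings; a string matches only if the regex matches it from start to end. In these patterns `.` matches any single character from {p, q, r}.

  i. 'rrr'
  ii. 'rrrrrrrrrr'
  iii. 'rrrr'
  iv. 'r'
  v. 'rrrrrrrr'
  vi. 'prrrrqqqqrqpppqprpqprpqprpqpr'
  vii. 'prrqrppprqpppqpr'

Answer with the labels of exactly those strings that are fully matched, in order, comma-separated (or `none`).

i → no match
ii → match
iii → match
iv → match
v → match
vi → no match
vii → match

ii, iii, iv, v, vii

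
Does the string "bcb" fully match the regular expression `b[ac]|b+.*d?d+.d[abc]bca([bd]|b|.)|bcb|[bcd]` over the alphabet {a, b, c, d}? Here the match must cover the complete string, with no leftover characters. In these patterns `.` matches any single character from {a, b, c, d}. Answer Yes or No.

Yes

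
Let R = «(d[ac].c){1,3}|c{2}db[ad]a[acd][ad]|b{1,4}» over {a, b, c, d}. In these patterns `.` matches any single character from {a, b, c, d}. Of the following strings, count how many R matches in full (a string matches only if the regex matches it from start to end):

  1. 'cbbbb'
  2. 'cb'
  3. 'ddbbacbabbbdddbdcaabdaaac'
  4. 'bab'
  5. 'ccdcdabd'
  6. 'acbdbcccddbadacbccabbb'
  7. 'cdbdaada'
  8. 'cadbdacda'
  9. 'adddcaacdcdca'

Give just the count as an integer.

0

1 → no match
2 → no match
3 → no match
4 → no match
5 → no match
6 → no match
7 → no match
8 → no match
9 → no match
Total matched: 0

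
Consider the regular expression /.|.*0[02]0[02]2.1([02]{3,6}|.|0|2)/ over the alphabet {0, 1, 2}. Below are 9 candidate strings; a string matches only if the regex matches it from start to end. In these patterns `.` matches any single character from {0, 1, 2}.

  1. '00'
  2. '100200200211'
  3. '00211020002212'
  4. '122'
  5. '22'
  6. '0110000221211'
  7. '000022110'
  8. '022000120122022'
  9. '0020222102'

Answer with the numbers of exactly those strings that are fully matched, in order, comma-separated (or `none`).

7

1 → no match
2 → no match
3 → no match
4 → no match
5 → no match
6 → no match
7 → match
8 → no match
9 → no match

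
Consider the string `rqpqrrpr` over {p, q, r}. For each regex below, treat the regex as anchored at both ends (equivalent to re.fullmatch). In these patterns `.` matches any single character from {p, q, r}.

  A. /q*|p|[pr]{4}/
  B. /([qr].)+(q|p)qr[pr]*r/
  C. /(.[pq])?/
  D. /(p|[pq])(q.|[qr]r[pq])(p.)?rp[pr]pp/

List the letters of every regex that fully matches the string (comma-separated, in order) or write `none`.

A → no match
B → match
C → no match
D → no match — must end with `pp`

B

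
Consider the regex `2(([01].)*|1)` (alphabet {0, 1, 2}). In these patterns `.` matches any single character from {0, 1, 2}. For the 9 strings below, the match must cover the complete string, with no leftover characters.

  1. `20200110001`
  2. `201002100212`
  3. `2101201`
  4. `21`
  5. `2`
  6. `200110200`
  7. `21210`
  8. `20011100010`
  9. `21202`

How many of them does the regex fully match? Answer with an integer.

1. `20200110001` → match
2. `201002100212` → no match
3. `2101201` → match
4. `21` → match
5. `2` → match
6. `200110200` → match
7. `21210` → match
8. `20011100010` → match
9. `21202` → match
Total matched: 8

8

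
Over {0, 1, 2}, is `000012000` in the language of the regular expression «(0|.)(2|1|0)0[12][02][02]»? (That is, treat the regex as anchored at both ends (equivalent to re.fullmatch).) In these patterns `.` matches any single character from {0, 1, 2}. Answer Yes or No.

No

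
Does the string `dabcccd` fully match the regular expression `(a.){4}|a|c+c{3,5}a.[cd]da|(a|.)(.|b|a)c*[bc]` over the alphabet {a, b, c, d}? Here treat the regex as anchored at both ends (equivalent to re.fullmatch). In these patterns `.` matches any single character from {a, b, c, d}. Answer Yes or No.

No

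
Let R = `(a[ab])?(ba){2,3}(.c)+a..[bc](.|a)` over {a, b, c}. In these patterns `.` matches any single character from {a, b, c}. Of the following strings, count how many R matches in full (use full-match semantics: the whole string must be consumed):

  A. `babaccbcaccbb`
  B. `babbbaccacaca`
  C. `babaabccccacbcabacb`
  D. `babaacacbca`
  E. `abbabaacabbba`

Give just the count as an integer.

3

A → match
B → no match
C → no match
D → match
E → match
Total matched: 3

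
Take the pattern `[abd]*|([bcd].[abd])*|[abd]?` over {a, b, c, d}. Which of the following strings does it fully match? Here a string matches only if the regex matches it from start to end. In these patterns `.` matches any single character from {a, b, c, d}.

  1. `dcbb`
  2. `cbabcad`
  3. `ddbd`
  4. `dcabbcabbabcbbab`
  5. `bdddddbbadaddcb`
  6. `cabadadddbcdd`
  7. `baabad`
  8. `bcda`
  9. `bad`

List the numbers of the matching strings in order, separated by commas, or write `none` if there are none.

3, 5, 7, 9

1 → no match
2 → no match
3 → match
4 → no match
5 → match
6 → no match
7 → match
8 → no match
9 → match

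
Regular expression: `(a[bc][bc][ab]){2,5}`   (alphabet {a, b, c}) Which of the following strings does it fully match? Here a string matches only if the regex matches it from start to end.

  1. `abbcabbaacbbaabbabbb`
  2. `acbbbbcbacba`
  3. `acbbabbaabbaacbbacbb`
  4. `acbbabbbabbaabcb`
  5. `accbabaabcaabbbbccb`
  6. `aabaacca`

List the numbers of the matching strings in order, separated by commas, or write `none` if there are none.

3, 4

1 → no match
2 → no match
3 → match
4 → match
5 → no match
6 → no match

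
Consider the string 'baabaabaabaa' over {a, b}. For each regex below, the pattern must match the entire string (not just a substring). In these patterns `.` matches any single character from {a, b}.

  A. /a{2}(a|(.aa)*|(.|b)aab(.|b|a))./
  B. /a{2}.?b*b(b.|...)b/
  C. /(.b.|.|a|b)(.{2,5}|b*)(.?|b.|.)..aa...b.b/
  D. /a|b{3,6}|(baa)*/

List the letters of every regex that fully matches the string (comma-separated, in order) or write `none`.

D

A → no match — must start with 'a'
B → no match — must start with 'a'
C → no match — must end with 'b'
D → match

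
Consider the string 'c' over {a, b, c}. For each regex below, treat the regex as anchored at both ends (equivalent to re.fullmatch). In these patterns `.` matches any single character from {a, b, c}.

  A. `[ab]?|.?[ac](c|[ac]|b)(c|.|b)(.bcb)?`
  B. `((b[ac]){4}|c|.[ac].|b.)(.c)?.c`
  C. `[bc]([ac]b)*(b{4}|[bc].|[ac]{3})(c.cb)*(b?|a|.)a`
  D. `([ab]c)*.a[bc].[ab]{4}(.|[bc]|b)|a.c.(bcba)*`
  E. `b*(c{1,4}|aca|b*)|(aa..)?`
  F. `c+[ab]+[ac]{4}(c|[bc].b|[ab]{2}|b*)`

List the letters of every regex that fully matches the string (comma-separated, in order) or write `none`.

E

A → no match
B → no match
C → no match — must end with 'a'
D → no match
E → match
F → no match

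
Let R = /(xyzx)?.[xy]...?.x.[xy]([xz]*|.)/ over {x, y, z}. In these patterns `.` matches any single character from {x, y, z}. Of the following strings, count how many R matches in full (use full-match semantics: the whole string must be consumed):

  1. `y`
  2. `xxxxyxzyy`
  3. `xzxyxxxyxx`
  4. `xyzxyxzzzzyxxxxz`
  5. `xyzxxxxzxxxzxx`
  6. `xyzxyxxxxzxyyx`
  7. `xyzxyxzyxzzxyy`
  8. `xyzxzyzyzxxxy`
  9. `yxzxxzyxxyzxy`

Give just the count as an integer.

4

1 → no match
2 → match
3 → no match
4 → no match
5 → match
6 → match
7 → no match
8 → match
9 → no match
Total matched: 4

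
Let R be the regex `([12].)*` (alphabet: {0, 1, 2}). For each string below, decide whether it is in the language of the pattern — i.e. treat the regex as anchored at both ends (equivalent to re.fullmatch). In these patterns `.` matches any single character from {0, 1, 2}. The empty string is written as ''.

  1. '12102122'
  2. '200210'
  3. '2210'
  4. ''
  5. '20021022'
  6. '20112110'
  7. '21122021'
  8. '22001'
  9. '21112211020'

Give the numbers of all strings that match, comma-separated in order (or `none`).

1. '12102122' → match
2. '200210' → no match
3. '2210' → match
4. '' → match
5. '20021022' → no match
6. '20112110' → match
7. '21122021' → match
8. '22001' → no match
9. '21112211020' → no match

1, 3, 4, 6, 7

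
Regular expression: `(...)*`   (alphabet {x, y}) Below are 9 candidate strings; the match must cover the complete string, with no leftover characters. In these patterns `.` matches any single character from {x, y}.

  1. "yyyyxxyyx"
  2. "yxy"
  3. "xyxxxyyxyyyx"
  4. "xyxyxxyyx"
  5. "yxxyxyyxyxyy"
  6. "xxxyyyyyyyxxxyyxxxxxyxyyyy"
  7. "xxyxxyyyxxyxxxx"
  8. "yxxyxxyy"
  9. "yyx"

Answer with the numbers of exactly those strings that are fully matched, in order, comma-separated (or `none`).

1 → match
2 → match
3 → match
4 → match
5 → match
6 → no match
7 → match
8 → no match
9 → match

1, 2, 3, 4, 5, 7, 9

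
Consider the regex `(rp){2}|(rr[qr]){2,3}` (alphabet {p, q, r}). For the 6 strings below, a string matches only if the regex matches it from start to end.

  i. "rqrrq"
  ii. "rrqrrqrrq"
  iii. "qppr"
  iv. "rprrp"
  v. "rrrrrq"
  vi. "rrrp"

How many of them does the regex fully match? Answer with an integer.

i → no match
ii → match
iii → no match
iv → no match
v → match
vi → no match
Total matched: 2

2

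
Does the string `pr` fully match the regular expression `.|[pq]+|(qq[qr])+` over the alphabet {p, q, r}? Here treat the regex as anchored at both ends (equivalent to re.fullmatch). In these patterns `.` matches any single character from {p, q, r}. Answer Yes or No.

No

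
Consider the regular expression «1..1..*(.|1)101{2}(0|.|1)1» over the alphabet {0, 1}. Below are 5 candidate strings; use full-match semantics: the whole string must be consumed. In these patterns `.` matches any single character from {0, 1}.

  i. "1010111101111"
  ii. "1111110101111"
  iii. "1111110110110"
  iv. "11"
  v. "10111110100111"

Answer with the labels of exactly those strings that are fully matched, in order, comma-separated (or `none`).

i → no match
ii → match
iii → no match — must end with "1"
iv. "11" → no match
v → no match

ii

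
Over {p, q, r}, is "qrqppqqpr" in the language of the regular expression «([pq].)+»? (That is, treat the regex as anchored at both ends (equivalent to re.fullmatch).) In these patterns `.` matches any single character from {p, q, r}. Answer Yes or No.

No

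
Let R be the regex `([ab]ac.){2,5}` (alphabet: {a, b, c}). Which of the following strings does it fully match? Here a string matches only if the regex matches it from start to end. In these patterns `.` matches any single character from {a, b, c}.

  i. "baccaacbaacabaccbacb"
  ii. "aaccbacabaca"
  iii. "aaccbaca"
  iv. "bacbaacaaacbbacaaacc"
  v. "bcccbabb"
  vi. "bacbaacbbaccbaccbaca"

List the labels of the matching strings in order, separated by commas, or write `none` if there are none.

i, ii, iii, iv, vi

i → match
ii → match
iii → match
iv → match
v → no match
vi → match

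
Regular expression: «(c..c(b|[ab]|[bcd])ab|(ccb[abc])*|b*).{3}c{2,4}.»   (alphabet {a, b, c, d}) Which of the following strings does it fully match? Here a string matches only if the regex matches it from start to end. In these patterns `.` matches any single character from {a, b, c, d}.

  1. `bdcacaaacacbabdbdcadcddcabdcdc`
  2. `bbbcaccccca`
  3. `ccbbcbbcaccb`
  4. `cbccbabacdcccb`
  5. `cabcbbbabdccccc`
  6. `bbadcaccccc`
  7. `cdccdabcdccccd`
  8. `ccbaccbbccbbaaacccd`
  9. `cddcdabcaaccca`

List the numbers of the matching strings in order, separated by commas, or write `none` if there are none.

2, 4, 7, 8, 9

1 → no match
2 → match
3 → no match
4 → match
5 → no match
6 → no match
7 → match
8 → match
9 → match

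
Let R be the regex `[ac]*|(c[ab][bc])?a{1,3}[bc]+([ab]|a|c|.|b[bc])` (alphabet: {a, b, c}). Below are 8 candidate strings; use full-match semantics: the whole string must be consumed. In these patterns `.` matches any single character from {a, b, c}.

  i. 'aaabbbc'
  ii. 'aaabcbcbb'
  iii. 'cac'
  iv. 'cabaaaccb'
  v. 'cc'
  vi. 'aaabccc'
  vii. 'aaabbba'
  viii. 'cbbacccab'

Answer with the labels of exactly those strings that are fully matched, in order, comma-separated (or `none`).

i → match
ii → match
iii → match
iv → match
v → match
vi → match
vii → match
viii → no match

i, ii, iii, iv, v, vi, vii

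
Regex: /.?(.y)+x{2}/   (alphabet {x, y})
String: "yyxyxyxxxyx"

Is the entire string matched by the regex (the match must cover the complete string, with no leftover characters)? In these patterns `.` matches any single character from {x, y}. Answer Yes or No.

No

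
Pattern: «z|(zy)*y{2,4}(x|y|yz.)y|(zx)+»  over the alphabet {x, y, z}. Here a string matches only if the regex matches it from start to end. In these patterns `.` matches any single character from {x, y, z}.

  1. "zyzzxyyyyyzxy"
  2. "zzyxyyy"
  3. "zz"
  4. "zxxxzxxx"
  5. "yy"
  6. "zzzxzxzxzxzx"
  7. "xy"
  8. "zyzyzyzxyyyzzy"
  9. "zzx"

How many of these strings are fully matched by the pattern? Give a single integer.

1 → no match
2. "zzyxyyy" → no match
3. "zz" → no match
4. "zxxxzxxx" → no match
5. "yy" → no match
6. "zzzxzxzxzxzx" → no match
7. "xy" → no match
8 → no match
9. "zzx" → no match
Total matched: 0

0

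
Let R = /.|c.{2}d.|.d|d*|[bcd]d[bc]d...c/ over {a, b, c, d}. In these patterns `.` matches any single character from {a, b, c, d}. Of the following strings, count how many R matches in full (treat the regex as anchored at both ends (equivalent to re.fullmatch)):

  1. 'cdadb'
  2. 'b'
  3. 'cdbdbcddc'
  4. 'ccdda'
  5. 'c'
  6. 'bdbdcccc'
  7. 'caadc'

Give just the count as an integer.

6

1 → match
2 → match
3 → no match
4 → match
5 → match
6 → match
7 → match
Total matched: 6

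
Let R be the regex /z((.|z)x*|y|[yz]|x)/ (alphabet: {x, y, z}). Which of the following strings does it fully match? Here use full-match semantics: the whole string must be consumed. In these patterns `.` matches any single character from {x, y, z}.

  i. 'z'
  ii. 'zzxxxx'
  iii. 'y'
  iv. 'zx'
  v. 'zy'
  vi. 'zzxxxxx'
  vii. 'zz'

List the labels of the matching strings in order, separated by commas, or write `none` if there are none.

i → no match
ii → match
iii → no match — must start with 'z'
iv → match
v → match
vi → match
vii → match

ii, iv, v, vi, vii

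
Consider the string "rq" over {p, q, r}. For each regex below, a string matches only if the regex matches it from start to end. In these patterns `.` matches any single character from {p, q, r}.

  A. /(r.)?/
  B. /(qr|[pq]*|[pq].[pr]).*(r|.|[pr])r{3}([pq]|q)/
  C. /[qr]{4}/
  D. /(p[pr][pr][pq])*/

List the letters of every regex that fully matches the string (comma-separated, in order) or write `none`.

A

A → match
B → no match
C → no match
D → no match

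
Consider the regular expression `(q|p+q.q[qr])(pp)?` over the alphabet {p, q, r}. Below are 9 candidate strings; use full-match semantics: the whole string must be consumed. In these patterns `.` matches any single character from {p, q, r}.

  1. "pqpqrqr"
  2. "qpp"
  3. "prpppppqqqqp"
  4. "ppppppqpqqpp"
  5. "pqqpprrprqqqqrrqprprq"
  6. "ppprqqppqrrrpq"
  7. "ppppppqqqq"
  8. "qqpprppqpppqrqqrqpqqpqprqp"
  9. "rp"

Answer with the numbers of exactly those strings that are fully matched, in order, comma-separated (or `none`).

2, 4, 7

1 → no match
2 → match
3 → no match
4 → match
5 → no match
6 → no match
7 → match
8 → no match
9 → no match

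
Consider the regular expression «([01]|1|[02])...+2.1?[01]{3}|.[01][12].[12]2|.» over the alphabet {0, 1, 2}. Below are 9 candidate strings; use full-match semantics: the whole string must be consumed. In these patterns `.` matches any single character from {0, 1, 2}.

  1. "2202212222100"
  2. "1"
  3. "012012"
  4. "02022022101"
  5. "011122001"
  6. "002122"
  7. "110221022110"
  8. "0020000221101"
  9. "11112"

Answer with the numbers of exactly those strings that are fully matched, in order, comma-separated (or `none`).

1, 2, 3, 4, 5, 6, 7, 8

1 → match
2 → match
3 → match
4 → match
5 → match
6 → match
7 → match
8 → match
9 → no match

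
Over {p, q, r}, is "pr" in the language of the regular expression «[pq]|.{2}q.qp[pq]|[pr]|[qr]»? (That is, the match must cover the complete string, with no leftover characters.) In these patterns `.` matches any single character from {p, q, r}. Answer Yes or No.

No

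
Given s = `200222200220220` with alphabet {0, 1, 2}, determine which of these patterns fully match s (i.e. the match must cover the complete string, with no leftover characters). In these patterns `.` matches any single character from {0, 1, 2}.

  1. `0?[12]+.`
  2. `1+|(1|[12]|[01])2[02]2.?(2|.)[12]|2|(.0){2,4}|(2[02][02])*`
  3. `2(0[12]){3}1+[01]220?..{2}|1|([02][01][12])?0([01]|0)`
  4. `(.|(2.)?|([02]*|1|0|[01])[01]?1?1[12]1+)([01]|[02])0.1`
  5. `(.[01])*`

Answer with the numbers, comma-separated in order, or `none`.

2

1 → no match
2 → match
3 → no match
4 → no match — must end with `1`
5 → no match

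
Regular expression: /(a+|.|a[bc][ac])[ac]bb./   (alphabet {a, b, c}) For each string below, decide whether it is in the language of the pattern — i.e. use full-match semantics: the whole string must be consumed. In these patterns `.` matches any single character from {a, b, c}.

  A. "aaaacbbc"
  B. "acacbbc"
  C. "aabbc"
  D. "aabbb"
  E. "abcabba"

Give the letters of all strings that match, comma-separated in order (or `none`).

A → match
B → match
C → match
D → match
E → match

A, B, C, D, E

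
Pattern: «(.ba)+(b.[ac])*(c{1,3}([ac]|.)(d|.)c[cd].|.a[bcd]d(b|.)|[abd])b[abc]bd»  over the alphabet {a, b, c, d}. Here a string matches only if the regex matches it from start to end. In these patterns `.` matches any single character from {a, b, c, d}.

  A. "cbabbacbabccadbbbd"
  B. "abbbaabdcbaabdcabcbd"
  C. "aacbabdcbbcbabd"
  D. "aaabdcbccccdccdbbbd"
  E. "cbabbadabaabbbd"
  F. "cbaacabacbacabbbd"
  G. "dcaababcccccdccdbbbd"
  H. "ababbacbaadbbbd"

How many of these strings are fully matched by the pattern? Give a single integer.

0

A → no match
B → no match
C → no match
D → no match
E → no match
F → no match
G → no match
H → no match
Total matched: 0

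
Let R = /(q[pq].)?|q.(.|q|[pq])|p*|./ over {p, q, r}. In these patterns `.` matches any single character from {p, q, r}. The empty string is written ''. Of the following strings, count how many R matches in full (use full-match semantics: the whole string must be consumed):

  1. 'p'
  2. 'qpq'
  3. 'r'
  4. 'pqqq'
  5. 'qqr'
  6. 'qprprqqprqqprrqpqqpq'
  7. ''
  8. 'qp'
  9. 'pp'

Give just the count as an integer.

6

1 → match
2 → match
3 → match
4 → no match
5 → match
6 → no match
7 → match
8 → no match
9 → match
Total matched: 6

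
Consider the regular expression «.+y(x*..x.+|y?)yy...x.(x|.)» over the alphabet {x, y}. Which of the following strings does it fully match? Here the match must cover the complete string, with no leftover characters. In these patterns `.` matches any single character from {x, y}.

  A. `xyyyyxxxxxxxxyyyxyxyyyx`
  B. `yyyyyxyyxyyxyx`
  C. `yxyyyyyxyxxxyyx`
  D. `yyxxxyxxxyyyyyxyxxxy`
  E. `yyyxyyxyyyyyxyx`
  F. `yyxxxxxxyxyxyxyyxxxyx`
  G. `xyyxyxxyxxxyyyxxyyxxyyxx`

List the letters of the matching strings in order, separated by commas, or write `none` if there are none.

D

A → no match
B → no match
C → no match
D → match
E → no match
F → no match
G → no match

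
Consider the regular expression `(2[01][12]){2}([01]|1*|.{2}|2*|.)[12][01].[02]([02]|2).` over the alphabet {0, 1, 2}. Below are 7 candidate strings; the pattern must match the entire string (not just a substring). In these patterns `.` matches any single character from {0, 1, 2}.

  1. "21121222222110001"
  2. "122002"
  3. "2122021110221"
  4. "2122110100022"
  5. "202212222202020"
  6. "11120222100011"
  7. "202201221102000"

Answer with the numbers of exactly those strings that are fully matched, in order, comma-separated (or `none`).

1, 3, 4, 5

1 → match
2 → no match — must start with "2"
3 → match
4 → match
5 → match
6 → no match — must start with "2"
7 → no match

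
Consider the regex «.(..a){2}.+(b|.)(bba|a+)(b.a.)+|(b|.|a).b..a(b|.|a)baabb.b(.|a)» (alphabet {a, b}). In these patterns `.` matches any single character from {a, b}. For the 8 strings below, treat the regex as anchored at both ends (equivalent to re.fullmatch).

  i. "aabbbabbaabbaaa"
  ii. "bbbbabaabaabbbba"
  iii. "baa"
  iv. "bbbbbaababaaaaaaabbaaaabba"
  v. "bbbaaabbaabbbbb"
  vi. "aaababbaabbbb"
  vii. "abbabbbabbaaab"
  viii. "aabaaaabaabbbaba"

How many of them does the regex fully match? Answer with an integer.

1

i → no match
ii → no match
iii → no match
iv → no match
v → match
vi → no match
vii → no match
viii → no match
Total matched: 1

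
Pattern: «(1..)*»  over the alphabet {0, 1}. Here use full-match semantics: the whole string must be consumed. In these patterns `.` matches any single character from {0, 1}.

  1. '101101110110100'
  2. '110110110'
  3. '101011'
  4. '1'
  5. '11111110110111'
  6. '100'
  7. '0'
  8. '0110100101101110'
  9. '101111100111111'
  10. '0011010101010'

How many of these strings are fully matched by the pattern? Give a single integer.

1 → match
2 → match
3 → no match
4 → no match
5 → no match
6 → match
7 → no match
8 → no match
9 → match
10 → no match
Total matched: 4

4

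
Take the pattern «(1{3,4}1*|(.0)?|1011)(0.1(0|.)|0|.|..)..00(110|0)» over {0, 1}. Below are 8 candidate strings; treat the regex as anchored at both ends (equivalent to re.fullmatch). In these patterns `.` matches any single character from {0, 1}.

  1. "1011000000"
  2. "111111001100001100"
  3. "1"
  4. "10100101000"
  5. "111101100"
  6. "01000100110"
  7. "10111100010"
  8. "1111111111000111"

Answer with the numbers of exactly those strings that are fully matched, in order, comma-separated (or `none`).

1

1 → match
2 → no match
3 → no match
4 → no match
5 → no match
6 → no match
7 → no match
8 → no match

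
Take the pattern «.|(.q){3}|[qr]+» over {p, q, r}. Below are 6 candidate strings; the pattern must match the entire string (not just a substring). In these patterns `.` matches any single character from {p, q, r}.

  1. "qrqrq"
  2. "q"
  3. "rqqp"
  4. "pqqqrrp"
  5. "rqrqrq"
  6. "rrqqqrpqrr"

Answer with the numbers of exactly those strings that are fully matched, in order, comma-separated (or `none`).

1 → match
2 → match
3 → no match
4 → no match
5 → match
6 → no match

1, 2, 5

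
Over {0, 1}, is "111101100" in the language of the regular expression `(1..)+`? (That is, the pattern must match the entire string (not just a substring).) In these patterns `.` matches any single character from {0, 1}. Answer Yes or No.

Yes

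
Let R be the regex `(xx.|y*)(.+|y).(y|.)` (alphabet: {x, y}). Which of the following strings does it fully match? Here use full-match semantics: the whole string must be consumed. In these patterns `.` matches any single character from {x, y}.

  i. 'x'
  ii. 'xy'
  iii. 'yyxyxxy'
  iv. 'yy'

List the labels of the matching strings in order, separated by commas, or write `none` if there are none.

i → no match
ii → no match
iii → match
iv → no match

iii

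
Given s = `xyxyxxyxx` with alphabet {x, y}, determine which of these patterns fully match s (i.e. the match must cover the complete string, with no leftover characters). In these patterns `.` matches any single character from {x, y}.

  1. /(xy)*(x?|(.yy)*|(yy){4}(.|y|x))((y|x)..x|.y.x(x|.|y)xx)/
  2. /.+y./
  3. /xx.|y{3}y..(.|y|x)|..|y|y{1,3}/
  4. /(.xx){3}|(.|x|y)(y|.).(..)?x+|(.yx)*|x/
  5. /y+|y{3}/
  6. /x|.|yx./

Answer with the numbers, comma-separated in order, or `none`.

1 → match
2 → no match
3 → no match
4 → no match
5 → no match — must start with `y`
6 → no match

1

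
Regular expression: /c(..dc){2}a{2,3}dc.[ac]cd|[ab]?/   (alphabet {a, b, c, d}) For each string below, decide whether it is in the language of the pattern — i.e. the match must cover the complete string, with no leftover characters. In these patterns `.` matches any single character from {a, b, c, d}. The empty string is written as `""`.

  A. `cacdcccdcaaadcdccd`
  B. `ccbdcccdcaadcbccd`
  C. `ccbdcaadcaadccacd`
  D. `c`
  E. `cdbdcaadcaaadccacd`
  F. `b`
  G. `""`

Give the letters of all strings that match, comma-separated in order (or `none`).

A → match
B → match
C → match
D → no match
E → match
F → match
G → match

A, B, C, E, F, G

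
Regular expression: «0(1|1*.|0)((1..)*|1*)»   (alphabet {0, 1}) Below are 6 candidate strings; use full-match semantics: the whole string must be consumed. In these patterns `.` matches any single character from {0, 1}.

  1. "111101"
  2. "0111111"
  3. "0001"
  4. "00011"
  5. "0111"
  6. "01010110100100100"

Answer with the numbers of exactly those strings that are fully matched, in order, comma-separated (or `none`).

2, 5

1 → no match — must start with "0"
2 → match
3 → no match
4 → no match
5 → match
6 → no match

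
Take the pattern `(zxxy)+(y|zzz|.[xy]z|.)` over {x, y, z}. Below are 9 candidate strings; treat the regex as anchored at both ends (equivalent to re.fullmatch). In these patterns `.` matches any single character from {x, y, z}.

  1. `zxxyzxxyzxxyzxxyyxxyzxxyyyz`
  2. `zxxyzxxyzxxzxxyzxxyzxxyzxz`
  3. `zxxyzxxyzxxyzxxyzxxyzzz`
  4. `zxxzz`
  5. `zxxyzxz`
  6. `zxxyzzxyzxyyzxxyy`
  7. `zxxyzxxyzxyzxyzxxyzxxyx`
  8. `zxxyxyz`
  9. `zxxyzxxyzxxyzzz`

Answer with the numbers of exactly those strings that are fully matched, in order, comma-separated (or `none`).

3, 5, 8, 9

1 → no match
2 → no match
3 → match
4 → no match — must start with `zxxy`
5 → match
6 → no match
7 → no match
8 → match
9 → match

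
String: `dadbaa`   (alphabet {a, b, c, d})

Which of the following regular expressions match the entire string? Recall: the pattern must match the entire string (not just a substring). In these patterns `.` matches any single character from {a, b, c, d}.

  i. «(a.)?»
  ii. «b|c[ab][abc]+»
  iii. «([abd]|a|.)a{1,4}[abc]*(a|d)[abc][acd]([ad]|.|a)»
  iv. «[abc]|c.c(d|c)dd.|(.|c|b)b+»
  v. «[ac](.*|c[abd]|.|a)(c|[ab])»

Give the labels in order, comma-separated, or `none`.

iii

i → no match
ii → no match
iii → match
iv → no match
v → no match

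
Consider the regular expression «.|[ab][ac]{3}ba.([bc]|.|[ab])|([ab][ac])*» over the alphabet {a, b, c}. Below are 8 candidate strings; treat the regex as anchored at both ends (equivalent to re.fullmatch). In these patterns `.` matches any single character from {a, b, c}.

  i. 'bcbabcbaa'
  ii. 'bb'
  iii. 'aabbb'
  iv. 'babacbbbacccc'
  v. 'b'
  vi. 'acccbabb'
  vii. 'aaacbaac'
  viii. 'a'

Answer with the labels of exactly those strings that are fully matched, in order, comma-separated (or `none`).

v, vi, vii, viii

i → no match
ii → no match
iii → no match
iv → no match
v → match
vi → match
vii → match
viii → match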